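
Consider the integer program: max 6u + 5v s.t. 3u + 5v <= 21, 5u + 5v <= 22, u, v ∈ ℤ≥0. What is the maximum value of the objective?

24

Relaxing integrality, the LP optimum is 26.40 at (u,v) = (4.4, 0), which is not an integer point.
(u,v)=(4,0) is feasible, giving 24.
(u,v)=(3,1) is feasible, giving 23.
(u,v)=(3,0) is feasible, giving 18.
The best lattice point is (4,0), giving 24.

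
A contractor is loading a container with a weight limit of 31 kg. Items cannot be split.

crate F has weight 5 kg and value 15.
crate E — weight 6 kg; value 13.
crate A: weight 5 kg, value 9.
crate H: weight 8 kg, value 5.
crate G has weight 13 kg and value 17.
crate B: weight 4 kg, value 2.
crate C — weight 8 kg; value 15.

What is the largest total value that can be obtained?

Take crate F, crate A, crate G, and crate C: weight 5 + 5 + 13 + 8 = 31 ≤ 31, value 15 + 9 + 17 + 15 = 56.
No other feasible combination does better.

56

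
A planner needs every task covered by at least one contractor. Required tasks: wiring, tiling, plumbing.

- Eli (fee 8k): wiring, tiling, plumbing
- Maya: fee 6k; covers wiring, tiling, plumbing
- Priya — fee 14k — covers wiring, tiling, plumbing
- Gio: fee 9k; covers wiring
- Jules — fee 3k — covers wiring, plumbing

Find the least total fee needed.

6

This is an integer covering problem.
Maya alone covers wiring, tiling, plumbing — every task.
Total fee: 6.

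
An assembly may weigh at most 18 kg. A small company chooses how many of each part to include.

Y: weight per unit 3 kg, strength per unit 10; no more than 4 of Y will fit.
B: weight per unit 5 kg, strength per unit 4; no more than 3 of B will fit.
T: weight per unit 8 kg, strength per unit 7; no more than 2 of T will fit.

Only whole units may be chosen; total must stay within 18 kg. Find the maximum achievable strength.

44

Y has the best ratio (10/3); taking only Y gives at most 4×10 = 40 (stopped by the supply cap of 4).
Mixing does better — 4×Y and 1×B: weight 17 ≤ 18, strength 4·10 + 1·4 = 44.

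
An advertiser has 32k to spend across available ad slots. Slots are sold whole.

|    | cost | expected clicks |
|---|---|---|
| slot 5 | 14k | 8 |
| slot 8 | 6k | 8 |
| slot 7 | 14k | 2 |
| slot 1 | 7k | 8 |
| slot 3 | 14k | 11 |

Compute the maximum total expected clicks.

27

Treat it as a binary knapsack problem.
Allowing fractional choices, the relaxed optimum would be about 29.9, but ad slots are indivisible.
slot 5 + slot 8 + slot 1: cost 14 + 6 + 7 = 27 ≤ 32, expected clicks 8 + 8 + 8 = 24.
slot 8 + slot 1 + slot 3: cost 6 + 7 + 14 = 27 ≤ 32, expected clicks 8 + 8 + 11 = 27.
Best is slot 8, slot 1, and slot 3 with total expected clicks 27.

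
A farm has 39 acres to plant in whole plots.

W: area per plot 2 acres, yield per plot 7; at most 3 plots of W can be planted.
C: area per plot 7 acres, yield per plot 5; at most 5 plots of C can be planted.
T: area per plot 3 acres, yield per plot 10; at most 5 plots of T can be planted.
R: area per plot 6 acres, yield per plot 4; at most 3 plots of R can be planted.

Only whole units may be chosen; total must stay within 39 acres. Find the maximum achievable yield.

83

3×W, 5×T, and 3×R: area 39 ≤ 39, yield 3·7 + 5·10 + 3·4 = 83.
3×W, 2×C, and 5×T: area 35 ≤ 39, yield 3·7 + 2·5 + 5·10 = 81.
Best is 83.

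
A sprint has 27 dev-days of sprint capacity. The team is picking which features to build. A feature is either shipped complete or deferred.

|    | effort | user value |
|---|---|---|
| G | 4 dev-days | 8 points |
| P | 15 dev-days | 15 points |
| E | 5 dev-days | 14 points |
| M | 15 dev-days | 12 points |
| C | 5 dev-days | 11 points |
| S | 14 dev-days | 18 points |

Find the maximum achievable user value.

Allowing fractional choices, the relaxed optimum would be about 49.7, but features are indivisible.
E + C + S: effort 5 + 5 + 14 = 24 ≤ 27, user value 14 + 11 + 18 = 43.
G + E + S: effort 4 + 5 + 14 = 23 ≤ 27, user value 8 + 14 + 18 = 40.
Best is E, C, and S with total user value 43.

43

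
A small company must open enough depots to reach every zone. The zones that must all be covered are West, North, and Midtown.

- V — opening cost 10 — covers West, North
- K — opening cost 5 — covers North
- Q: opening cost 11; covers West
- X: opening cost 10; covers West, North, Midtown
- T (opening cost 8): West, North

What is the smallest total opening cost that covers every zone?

X alone covers West, North, Midtown — every zone.
Total opening cost: 10.

10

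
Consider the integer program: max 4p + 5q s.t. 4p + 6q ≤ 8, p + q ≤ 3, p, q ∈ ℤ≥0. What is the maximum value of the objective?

(p,q)=(2,0): 4·2+6·0=8≤8, 1·2+1·0=2≤3, objective 8.
(p,q)=(1,0): 4·1+6·0=4≤8, 1·1+1·0=1≤3, objective 4.
The best lattice point is (2,0), giving 8.

8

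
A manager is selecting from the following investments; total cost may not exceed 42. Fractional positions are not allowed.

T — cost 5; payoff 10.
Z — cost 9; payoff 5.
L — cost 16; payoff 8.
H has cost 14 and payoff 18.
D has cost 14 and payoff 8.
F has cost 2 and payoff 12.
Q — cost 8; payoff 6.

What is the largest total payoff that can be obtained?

51

T + Z + H + F + Q: cost 5 + 9 + 14 + 2 + 8 = 38 ≤ 42, payoff 10 + 5 + 18 + 12 + 6 = 51.
T + H + D + F: cost 5 + 14 + 14 + 2 = 35 ≤ 42, payoff 10 + 18 + 8 + 12 = 48.
T + L + H + F: cost 5 + 16 + 14 + 2 = 37 ≤ 42, payoff 10 + 8 + 18 + 12 = 48.
Best is T, Z, H, F, and Q with total payoff 51.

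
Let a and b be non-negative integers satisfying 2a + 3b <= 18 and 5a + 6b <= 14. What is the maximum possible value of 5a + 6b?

(a,b)=(0,2): 2·0+3·2=6≤18, 5·0+6·2=12≤14, objective 12.
(a,b)=(1,1): 2·1+3·1=5≤18, 5·1+6·1=11≤14, objective 11.
(a,b)=(2,0): 2·2+3·0=4≤18, 5·2+6·0=10≤14, objective 10.
No feasible integer point exceeds 12.

12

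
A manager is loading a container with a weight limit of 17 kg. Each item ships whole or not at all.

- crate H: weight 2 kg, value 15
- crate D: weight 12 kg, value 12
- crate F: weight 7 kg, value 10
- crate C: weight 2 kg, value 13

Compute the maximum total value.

40

Allowing fractional choices, the relaxed optimum would be about 44.0, but items are indivisible.
crate H + crate F + crate C: weight 2 + 7 + 2 = 11 ≤ 17, value 15 + 10 + 13 = 38.
crate H + crate D + crate C: weight 2 + 12 + 2 = 16 ≤ 17, value 15 + 12 + 13 = 40.
Best is crate H, crate D, and crate C with total value 40.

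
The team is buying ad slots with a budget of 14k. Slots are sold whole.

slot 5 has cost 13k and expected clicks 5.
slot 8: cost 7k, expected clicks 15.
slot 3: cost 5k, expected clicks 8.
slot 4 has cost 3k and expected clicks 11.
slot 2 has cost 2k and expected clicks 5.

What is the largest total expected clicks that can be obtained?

31

Allowing fractional choices, the relaxed optimum would be about 34.2, but ad slots are indivisible.
slot 8 + slot 4: cost 7 + 3 = 10 ≤ 14, expected clicks 15 + 11 = 26.
slot 8 + slot 4 + slot 2: cost 7 + 3 + 2 = 12 ≤ 14, expected clicks 15 + 11 + 5 = 31.
slot 8 + slot 3 + slot 2: cost 7 + 5 + 2 = 14 ≤ 14, expected clicks 15 + 8 + 5 = 28.
Best is slot 8, slot 4, and slot 2 with total expected clicks 31.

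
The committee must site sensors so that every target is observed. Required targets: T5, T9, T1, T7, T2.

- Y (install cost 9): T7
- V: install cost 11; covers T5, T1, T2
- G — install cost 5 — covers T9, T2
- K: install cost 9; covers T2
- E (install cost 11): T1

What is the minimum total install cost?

25

Choose Y, V, and G: together they cover T5, T9, T1, T7, T2 — every target.
Total install cost: 9 + 11 + 5 = 25.
No cover costs less than 25.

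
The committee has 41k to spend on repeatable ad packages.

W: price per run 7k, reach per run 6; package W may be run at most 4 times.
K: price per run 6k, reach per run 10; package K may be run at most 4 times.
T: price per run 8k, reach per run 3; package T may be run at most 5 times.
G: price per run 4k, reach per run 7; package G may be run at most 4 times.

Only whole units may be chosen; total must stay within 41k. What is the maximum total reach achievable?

G has the best ratio (7/4); taking only G gives at most 4×7 = 28 (stopped by the supply cap of 4).
Mixing does better — 4×K and 4×G: price 40 ≤ 41, reach 4·10 + 4·7 = 68.

68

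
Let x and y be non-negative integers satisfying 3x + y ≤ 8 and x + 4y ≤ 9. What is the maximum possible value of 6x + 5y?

17

Relaxing integrality, the LP optimum is 21.18 at (x,y) = (2.09, 1.73), which is not an integer point.
(x,y)=(2,1) is feasible, giving 17.
(x,y)=(1,2) is feasible, giving 16.
Maximum is 17 at (x,y)=(2,1).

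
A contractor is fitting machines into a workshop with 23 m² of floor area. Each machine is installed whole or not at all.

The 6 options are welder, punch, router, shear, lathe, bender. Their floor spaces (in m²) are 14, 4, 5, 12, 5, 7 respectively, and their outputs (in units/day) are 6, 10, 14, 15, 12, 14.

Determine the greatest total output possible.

router + lathe + bender: floor space 5 + 5 + 7 = 17 ≤ 23, output 14 + 12 + 14 = 40.
router + shear + lathe: floor space 5 + 12 + 5 = 22 ≤ 23, output 14 + 15 + 12 = 41.
punch + router + lathe + bender: floor space 4 + 5 + 5 + 7 = 21 ≤ 23, output 10 + 14 + 12 + 14 = 50.
Best is punch, router, lathe, and bender with total output 50.

50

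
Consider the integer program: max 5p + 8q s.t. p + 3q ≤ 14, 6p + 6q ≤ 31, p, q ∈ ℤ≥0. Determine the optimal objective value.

37

(p,q)=(1,4): 1·1+3·4=13≤14, 6·1+6·4=30≤31, objective 37.
(p,q)=(2,3): 1·2+3·3=11≤14, 6·2+6·3=30≤31, objective 34.
Maximum is 37 at (p,q)=(1,4).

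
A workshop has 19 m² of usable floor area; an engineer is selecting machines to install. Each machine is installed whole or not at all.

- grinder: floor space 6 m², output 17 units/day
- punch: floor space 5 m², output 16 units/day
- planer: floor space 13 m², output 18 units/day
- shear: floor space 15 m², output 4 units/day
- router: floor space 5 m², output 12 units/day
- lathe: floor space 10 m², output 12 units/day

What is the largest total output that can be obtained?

45

Take grinder, punch, and router: floor space 6 + 5 + 5 = 16 ≤ 19, output 17 + 16 + 12 = 45.
No other feasible combination does better.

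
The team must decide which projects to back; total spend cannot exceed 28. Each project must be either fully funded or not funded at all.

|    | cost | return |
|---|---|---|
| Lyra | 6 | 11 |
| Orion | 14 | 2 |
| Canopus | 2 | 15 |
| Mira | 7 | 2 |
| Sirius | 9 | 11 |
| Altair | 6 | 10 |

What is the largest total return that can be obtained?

47

Lyra + Canopus + Mira + Sirius: cost 6 + 2 + 7 + 9 = 24 ≤ 28, return 11 + 15 + 2 + 11 = 39.
Lyra + Canopus + Sirius + Altair: cost 6 + 2 + 9 + 6 = 23 ≤ 28, return 11 + 15 + 11 + 10 = 47.
Best is Lyra, Canopus, Sirius, and Altair with total return 47.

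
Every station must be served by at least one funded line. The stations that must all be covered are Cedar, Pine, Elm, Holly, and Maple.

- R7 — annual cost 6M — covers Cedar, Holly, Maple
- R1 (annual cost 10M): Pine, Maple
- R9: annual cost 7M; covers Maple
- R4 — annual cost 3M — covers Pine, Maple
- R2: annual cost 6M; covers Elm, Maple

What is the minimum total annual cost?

Choose R7, R4, and R2: together they cover Cedar, Pine, Elm, Holly, Maple — every station.
Total annual cost: 6 + 3 + 6 = 15.
No cover costs less than 15.

15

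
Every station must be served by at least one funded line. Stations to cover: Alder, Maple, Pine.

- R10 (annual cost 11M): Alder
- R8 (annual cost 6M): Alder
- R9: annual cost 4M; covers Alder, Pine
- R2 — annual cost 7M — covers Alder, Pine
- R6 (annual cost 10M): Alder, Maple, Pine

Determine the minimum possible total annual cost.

10

The greedy cost-per-new-station heuristic would pick R9 and R6 for 14, but a cheaper cover exists.
R6 alone covers Alder, Maple, Pine — every station.
Total annual cost: 10.
No cover costs less than 10.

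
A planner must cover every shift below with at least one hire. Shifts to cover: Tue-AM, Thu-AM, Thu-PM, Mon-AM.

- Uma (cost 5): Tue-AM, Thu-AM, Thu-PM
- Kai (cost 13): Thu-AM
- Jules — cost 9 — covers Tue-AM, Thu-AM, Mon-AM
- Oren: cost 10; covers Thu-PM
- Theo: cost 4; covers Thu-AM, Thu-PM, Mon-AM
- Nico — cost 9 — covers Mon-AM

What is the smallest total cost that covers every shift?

9

Choose Uma and Theo: together they cover Tue-AM, Thu-AM, Thu-PM, Mon-AM — every shift.
Total cost: 5 + 4 = 9.
No cover costs less than 9.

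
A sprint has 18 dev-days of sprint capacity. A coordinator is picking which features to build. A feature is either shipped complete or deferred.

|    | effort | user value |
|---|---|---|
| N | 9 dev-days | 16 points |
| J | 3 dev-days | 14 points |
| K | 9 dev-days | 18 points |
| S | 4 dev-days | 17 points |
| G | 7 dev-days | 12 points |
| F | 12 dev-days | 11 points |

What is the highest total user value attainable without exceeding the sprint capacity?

J + S + G: effort 3 + 4 + 7 = 14 ≤ 18, user value 14 + 17 + 12 = 43.
J + K + S: effort 3 + 9 + 4 = 16 ≤ 18, user value 14 + 18 + 17 = 49.
N + J + S: effort 9 + 3 + 4 = 16 ≤ 18, user value 16 + 14 + 17 = 47.
Best is J, K, and S with total user value 49.

49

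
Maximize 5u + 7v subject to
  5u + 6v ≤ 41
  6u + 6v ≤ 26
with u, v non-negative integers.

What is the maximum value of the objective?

28

(u,v)=(0,4) is feasible, giving 28.
(u,v)=(1,3) is feasible, giving 26.
Maximum is 28 at (u,v)=(0,4).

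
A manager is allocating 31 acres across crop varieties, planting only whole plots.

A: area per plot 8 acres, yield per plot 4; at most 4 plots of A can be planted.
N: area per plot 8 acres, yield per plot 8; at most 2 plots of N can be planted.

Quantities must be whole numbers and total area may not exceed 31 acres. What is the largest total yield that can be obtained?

20

Take 1×A and 2×N: area 24 ≤ 31, yield 1·4 + 2·8 = 20.
N has the best ratio (8/8) and is taken to its limit of 2; remaining capacity is filled optimally with the others.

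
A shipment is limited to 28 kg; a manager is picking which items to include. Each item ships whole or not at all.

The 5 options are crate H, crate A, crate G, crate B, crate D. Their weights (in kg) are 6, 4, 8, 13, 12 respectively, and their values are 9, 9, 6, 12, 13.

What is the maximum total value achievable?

31

Treat it as a binary knapsack problem.
crate H + crate A + crate D: weight 6 + 4 + 12 = 22 ≤ 28, value 9 + 9 + 13 = 31.
crate H + crate A + crate B: weight 6 + 4 + 13 = 23 ≤ 28, value 9 + 9 + 12 = 30.
Best is crate H, crate A, and crate D with total value 31.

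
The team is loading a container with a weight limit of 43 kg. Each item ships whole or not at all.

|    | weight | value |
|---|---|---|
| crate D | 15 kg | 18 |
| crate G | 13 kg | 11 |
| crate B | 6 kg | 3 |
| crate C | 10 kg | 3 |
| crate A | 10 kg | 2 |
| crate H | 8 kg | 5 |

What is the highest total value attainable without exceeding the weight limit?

37

Allowing fractional choices, the relaxed optimum would be about 37.3, but items are indivisible.
crate D + crate G + crate B: weight 15 + 13 + 6 = 34 ≤ 43, value 18 + 11 + 3 = 32.
crate D + crate G + crate H: weight 15 + 13 + 8 = 36 ≤ 43, value 18 + 11 + 5 = 34.
crate D + crate G + crate B + crate H: weight 15 + 13 + 6 + 8 = 42 ≤ 43, value 18 + 11 + 3 + 5 = 37.
Best is crate D, crate G, crate B, and crate H with total value 37.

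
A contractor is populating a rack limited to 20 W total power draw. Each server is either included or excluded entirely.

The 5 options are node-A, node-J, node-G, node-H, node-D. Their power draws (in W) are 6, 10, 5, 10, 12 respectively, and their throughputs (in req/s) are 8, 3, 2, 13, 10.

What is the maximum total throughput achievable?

Allowing fractional choices, the relaxed optimum would be about 24.3, but servers are indivisible.
node-J + node-H: power draw 10 + 10 = 20 ≤ 20, throughput 3 + 13 = 16.
node-A + node-H: power draw 6 + 10 = 16 ≤ 20, throughput 8 + 13 = 21.
node-A + node-D: power draw 6 + 12 = 18 ≤ 20, throughput 8 + 10 = 18.
Best is node-A and node-H with total throughput 21.

21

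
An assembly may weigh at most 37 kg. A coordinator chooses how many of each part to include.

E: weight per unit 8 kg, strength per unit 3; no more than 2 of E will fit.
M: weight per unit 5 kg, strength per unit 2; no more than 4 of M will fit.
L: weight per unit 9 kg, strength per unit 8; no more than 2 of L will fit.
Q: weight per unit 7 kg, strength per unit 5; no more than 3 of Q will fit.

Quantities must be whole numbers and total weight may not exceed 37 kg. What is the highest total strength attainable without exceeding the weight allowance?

This is a bounded integer knapsack.
2×L and 2×Q: weight 32 ≤ 37, strength 2·8 + 2·5 = 26.
1×M, 2×L, and 2×Q: weight 37 ≤ 37, strength 1·2 + 2·8 + 2·5 = 28.
Best is 28.

28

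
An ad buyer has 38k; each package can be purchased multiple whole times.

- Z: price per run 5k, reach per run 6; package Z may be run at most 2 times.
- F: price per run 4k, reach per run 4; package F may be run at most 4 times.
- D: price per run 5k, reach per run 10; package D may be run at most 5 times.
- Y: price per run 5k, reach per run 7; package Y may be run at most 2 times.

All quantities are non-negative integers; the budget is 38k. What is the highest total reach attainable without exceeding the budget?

D has the best ratio (10/5); taking only D gives at most 5×10 = 50 (stopped by the supply cap of 5).
Mixing does better — 2×F, 5×D, and 1×Y: price 38 ≤ 38, reach 2·4 + 5·10 + 1·7 = 65.

65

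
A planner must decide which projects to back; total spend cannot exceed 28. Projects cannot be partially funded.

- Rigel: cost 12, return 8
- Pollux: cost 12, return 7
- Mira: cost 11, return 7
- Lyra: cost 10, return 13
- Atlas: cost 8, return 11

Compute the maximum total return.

Mira + Lyra: cost 11 + 10 = 21 ≤ 28, return 7 + 13 = 20.
Rigel + Lyra: cost 12 + 10 = 22 ≤ 28, return 8 + 13 = 21.
Lyra + Atlas: cost 10 + 8 = 18 ≤ 28, return 13 + 11 = 24.
Best is Lyra and Atlas with total return 24.

24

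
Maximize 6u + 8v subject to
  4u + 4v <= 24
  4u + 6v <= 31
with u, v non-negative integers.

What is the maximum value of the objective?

42

(u,v)=(3,3): 4·3+4·3=24≤24, 4·3+6·3=30≤31, objective 42.
(u,v)=(4,2): 4·4+4·2=24≤24, 4·4+6·2=28≤31, objective 40.
(u,v)=(1,4): 4·1+4·4=20≤24, 4·1+6·4=28≤31, objective 38.
The best lattice point is (3,3), giving 42.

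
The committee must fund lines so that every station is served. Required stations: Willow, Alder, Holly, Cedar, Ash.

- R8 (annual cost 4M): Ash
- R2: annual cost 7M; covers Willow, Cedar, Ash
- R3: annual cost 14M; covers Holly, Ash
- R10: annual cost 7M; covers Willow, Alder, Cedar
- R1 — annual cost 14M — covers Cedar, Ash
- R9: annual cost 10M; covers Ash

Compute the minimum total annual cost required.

21

The greedy cost-per-new-station heuristic would pick R2, R10, and R3 for 28, but a cheaper cover exists.
Choose R3 and R10: together they cover Willow, Alder, Holly, Cedar, Ash — every station.
Total annual cost: 14 + 7 = 21.
No cover costs less than 21.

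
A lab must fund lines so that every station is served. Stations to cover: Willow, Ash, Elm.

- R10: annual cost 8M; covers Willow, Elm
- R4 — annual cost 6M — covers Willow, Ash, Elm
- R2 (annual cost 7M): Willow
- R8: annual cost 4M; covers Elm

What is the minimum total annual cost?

6

This is an integer covering problem.
R4 alone covers Willow, Ash, Elm — every station.
Total annual cost: 6.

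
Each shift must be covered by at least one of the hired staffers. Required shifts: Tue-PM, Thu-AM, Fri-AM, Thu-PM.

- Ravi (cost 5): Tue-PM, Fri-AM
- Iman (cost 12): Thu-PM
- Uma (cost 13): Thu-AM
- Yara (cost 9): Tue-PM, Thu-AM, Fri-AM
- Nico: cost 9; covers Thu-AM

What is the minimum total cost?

21

The greedy cost-per-new-shift heuristic would pick Ravi, Yara, and Iman for 26, but a cheaper cover exists.
Choose Iman and Yara: together they cover Tue-PM, Thu-AM, Fri-AM, Thu-PM — every shift.
Total cost: 12 + 9 = 21.
No cover costs less than 21.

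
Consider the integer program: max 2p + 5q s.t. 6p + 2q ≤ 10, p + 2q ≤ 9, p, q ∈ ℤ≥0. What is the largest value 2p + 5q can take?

(p,q)=(0,4): 6·0+2·4=8≤10, 1·0+2·4=8≤9, objective 20.
(p,q)=(0,3): 6·0+2·3=6≤10, 1·0+2·3=6≤9, objective 15.
The best lattice point is (0,4), giving 20.

20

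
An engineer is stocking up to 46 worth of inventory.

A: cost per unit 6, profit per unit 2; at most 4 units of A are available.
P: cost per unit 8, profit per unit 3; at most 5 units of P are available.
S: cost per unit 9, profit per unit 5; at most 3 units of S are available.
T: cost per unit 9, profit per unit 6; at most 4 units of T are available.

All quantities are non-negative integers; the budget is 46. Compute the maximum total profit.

This is a bounded integer knapsack.
Take 1×S and 4×T: cost 45 ≤ 46, profit 1·5 + 4·6 = 29.
T has the best ratio (6/9) and is taken to its limit of 4; remaining capacity is filled optimally with the others.

29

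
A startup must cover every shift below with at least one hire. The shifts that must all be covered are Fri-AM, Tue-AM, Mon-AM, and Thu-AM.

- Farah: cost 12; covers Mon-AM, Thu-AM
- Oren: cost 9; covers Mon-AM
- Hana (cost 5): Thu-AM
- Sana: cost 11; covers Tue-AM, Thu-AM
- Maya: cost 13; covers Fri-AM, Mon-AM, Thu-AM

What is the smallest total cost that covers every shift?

24

Choose Sana and Maya: together they cover Fri-AM, Tue-AM, Mon-AM, Thu-AM — every shift.
Total cost: 11 + 13 = 24.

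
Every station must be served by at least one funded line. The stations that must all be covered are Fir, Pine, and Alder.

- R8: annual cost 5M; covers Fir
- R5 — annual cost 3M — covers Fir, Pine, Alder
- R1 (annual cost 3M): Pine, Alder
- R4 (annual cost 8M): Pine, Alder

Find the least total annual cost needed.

3

This is an integer covering problem.
R5 alone covers Fir, Pine, Alder — every station.
Total annual cost: 3.
No cover costs less than 3.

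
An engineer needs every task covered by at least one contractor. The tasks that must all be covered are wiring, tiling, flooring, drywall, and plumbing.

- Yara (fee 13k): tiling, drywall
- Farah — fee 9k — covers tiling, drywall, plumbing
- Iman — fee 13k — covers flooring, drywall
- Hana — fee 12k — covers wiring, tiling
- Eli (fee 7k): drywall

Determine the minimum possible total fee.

34

Choose Farah, Iman, and Hana: together they cover wiring, tiling, flooring, drywall, plumbing — every task.
Total fee: 9 + 13 + 12 = 34.
No cover costs less than 34.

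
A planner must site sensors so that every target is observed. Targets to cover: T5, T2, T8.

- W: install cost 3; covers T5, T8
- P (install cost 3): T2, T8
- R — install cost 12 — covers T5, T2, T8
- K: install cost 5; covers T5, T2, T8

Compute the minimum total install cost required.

5

The greedy cost-per-new-target heuristic would pick W and P for 6, but a cheaper cover exists.
K alone covers T5, T2, T8 — every target.
Total install cost: 5.
No cover costs less than 5.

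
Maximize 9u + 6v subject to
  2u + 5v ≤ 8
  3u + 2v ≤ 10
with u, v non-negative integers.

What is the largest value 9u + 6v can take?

27

(u,v)=(3,0) is feasible, giving 27.
(u,v)=(2,0) is feasible, giving 18.
No feasible integer point exceeds 27.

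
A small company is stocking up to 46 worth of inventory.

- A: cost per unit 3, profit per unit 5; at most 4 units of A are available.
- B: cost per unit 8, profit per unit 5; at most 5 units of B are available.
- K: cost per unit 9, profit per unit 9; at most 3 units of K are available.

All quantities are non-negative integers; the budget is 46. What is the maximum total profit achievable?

48

This is a bounded integer knapsack.
4×A, 2×B, and 2×K: cost 46 ≤ 46, profit 4·5 + 2·5 + 2·9 = 48.
3×A, 1×B, and 3×K: cost 44 ≤ 46, profit 3·5 + 1·5 + 3·9 = 47.
Best is 48.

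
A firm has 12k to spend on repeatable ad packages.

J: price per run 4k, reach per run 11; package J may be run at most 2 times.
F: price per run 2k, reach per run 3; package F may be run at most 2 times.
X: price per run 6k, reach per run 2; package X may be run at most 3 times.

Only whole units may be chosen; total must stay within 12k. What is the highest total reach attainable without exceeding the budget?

28

Take 2×J and 2×F: price 12 ≤ 12, reach 2·11 + 2·3 = 28.
J has the best ratio (11/4) and is taken to its limit of 2; remaining capacity is filled optimally with the others.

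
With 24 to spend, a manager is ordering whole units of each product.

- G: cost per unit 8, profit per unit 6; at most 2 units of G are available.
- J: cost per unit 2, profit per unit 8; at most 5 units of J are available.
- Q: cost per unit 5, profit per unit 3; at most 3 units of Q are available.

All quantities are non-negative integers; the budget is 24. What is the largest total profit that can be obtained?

49

5×J and 2×Q: cost 20 ≤ 24, profit 5·8 + 2·3 = 46.
1×G, 5×J, and 1×Q: cost 23 ≤ 24, profit 1·6 + 5·8 + 1·3 = 49.
Best is 49.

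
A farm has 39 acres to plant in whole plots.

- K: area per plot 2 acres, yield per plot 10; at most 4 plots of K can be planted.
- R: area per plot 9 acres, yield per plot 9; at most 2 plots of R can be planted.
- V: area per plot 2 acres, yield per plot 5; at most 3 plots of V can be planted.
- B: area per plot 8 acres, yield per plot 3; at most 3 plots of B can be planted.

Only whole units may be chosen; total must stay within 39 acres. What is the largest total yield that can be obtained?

73

K has the best ratio (10/2); taking only K gives at most 4×10 = 40 (stopped by the supply cap of 4).
Mixing does better — 4×K, 2×R, and 3×V: area 32 ≤ 39, yield 4·10 + 2·9 + 3·5 = 73.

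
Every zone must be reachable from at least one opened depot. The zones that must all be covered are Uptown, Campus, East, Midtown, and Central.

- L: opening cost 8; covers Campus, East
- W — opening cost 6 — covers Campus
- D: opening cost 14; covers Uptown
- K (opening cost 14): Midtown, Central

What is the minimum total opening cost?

This is an integer covering problem.
Choose L, D, and K: together they cover Uptown, Campus, East, Midtown, Central — every zone.
Total opening cost: 8 + 14 + 14 = 36.
No cover costs less than 36.

36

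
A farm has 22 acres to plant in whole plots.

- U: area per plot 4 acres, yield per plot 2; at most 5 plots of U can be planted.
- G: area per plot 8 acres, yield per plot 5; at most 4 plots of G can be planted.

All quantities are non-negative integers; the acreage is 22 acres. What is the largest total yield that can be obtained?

12

3×U and 1×G: area 20 ≤ 22, yield 3·2 + 1·5 = 11.
1×U and 2×G: area 20 ≤ 22, yield 1·2 + 2·5 = 12.
Best is 12.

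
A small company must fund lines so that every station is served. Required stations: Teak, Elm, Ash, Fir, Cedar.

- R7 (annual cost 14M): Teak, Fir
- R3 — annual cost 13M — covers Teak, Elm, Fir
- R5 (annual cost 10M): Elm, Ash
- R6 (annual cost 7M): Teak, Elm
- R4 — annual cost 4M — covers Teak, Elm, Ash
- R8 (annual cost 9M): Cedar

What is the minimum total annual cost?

This is a weighted set-cover instance.
Choose R3, R4, and R8: together they cover Teak, Elm, Ash, Fir, Cedar — every station.
Total annual cost: 13 + 4 + 9 = 26.

26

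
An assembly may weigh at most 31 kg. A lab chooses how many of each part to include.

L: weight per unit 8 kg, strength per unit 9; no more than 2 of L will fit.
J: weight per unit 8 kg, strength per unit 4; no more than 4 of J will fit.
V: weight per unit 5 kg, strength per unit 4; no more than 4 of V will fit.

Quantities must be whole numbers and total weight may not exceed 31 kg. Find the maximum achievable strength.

Take 2×L and 3×V: weight 31 ≤ 31, strength 2·9 + 3·4 = 30.
L has the best ratio (9/8) and is taken to its limit of 2; remaining capacity is filled optimally with the others.

30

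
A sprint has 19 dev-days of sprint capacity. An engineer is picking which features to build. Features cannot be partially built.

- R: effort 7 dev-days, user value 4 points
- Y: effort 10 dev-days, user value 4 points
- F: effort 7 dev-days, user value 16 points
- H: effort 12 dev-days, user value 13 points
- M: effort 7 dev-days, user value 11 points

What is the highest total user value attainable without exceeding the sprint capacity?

F + H: effort 7 + 12 = 19 ≤ 19, user value 16 + 13 = 29.
H + M: effort 12 + 7 = 19 ≤ 19, user value 13 + 11 = 24.
F + M: effort 7 + 7 = 14 ≤ 19, user value 16 + 11 = 27.
Best is F and H with total user value 29.

29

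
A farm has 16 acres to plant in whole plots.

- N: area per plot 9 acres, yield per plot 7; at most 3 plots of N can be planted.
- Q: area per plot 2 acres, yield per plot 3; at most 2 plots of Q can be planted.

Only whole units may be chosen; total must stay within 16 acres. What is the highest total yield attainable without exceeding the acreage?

Q has the best ratio (3/2); taking only Q gives at most 2×3 = 6 (stopped by the supply cap of 2).
Mixing does better — 1×N and 2×Q: area 13 ≤ 16, yield 1·7 + 2·3 = 13.

13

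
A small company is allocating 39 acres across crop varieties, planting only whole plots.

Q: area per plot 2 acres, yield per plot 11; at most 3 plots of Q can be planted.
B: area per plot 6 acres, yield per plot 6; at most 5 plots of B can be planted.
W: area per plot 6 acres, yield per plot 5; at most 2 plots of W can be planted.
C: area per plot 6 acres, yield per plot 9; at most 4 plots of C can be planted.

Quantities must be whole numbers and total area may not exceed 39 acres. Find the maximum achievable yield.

Take 3×Q, 1×B, and 4×C: area 36 ≤ 39, yield 3·11 + 1·6 + 4·9 = 75.
Q has the best ratio (11/2) and is taken to its limit of 3; remaining capacity is filled optimally with the others.

75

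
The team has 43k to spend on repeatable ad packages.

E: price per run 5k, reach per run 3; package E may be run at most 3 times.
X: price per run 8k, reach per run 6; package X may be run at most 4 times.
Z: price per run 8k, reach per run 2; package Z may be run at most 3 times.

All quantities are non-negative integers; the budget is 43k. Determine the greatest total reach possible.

30

This is a bounded integer knapsack.
X has the best ratio (6/8); taking only X gives at most 4×6 = 24 (stopped by the supply cap of 4).
Mixing does better — 2×E and 4×X: price 42 ≤ 43, reach 2·3 + 4·6 = 30.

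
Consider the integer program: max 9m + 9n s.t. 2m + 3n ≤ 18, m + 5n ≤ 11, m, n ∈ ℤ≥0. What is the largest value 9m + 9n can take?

(m,n)=(9,0) is feasible, giving 81.
(m,n)=(8,0) is feasible, giving 72.
No feasible integer point exceeds 81.

81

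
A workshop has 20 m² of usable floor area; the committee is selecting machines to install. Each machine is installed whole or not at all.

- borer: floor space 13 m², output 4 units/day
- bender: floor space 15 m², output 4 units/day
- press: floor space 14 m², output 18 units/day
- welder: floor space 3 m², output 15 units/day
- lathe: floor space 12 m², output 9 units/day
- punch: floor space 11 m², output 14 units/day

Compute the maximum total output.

Allowing fractional choices, the relaxed optimum would be about 36.8, but machines are indivisible.
welder + lathe: floor space 3 + 12 = 15 ≤ 20, output 15 + 9 = 24.
press + welder: floor space 14 + 3 = 17 ≤ 20, output 18 + 15 = 33.
welder + punch: floor space 3 + 11 = 14 ≤ 20, output 15 + 14 = 29.
Best is press and welder with total output 33.

33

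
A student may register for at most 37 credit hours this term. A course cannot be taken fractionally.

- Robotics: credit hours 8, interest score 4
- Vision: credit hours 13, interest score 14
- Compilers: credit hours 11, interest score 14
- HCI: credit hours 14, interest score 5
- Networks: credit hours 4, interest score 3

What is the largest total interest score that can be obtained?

35

Allowing fractional choices, the relaxed optimum would be about 35.4, but courses are indivisible.
Robotics + Vision + Compilers + Networks: credit hours 8 + 13 + 11 + 4 = 36 ≤ 37, interest score 4 + 14 + 14 + 3 = 35.
Robotics + Vision + Compilers: credit hours 8 + 13 + 11 = 32 ≤ 37, interest score 4 + 14 + 14 = 32.
Best is Robotics, Vision, Compilers, and Networks with total interest score 35.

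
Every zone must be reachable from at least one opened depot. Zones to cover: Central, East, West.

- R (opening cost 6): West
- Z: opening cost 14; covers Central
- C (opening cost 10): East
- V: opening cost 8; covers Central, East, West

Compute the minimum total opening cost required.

8

V alone covers Central, East, West — every zone.
Total opening cost: 8.
No cover costs less than 8.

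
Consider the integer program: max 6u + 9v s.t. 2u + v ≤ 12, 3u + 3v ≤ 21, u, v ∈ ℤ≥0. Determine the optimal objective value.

(u,v)=(0,7): 2·0+1·7=7≤12, 3·0+3·7=21≤21, objective 63.
(u,v)=(1,6): 2·1+1·6=8≤12, 3·1+3·6=21≤21, objective 60.
Maximum is 63 at (u,v)=(0,7).

63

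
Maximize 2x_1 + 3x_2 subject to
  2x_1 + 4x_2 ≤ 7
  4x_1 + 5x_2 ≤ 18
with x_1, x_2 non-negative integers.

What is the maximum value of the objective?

6

Relaxing integrality, the LP optimum is 7.00 at (x_1,x_2) = (3.5, 0), which is not an integer point.
(x_1,x_2)=(3,0) is feasible, giving 6.
(x_1,x_2)=(2,0) is feasible, giving 4.
Maximum is 6 at (x_1,x_2)=(3,0).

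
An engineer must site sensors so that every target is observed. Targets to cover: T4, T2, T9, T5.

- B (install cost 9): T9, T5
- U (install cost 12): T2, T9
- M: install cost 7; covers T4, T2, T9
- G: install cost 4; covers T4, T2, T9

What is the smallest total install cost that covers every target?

Choose B and G: together they cover T4, T2, T9, T5 — every target.
Total install cost: 9 + 4 = 13.

13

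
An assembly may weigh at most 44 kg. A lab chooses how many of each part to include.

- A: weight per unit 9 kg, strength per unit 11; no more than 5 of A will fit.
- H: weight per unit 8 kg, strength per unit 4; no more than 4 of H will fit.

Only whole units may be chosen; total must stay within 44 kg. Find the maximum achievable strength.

A has the best ratio (11/9); taking only A gives at most 4×11 = 44 (stopped by the weight limit).
Mixing does better — 4×A and 1×H: weight 44 ≤ 44, strength 4·11 + 1·4 = 48.

48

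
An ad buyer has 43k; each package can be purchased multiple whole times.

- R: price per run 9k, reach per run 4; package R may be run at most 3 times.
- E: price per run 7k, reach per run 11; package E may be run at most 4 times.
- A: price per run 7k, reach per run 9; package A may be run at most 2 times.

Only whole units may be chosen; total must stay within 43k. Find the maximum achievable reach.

E has the best ratio (11/7); taking only E gives at most 4×11 = 44 (stopped by the supply cap of 4).
Mixing does better — 4×E and 2×A: price 42 ≤ 43, reach 4·11 + 2·9 = 62.

62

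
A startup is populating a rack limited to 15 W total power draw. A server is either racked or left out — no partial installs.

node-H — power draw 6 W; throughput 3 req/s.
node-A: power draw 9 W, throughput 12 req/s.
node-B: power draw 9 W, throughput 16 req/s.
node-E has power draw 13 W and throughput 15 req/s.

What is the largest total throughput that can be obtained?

19

This is a 0-1 knapsack instance.
node-H + node-B: power draw 6 + 9 = 15 ≤ 15, throughput 3 + 16 = 19.
node-B: power draw 9 ≤ 15, throughput 16.
node-E: power draw 13 ≤ 15, throughput 15.
Best is node-H and node-B with total throughput 19.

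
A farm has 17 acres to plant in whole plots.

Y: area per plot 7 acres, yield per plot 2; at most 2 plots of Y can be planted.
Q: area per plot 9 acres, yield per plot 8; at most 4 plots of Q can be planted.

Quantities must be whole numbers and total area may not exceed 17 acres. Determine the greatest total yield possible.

Q has the best ratio (8/9); taking only Q gives at most 1×8 = 8 (stopped by the area limit).
Mixing does better — 1×Y and 1×Q: area 16 ≤ 17, yield 1·2 + 1·8 = 10.

10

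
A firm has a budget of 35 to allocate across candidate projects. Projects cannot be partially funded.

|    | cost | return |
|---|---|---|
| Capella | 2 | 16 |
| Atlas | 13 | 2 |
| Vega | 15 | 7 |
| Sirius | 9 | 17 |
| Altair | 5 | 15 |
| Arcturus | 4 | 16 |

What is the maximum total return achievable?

Take Capella, Vega, Sirius, Altair, and Arcturus: cost 2 + 15 + 9 + 5 + 4 = 35 ≤ 35, return 16 + 7 + 17 + 15 + 16 = 71.
No other feasible combination does better.

71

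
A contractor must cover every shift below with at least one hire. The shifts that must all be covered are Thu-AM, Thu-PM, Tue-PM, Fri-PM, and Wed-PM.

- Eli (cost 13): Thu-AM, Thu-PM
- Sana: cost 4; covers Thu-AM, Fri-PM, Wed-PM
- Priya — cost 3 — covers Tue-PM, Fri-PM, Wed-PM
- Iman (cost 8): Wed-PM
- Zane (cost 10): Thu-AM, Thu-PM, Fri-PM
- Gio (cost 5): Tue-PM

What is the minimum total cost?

The greedy cost-per-new-shift heuristic would pick Priya, Sana, and Zane for 17, but a cheaper cover exists.
Choose Priya and Zane: together they cover Thu-AM, Thu-PM, Tue-PM, Fri-PM, Wed-PM — every shift.
Total cost: 3 + 10 = 13.
No cover costs less than 13.

13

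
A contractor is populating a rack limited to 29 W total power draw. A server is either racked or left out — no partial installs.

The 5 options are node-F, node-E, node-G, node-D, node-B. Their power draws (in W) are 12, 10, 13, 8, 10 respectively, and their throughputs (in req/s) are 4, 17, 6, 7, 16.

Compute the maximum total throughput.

40

Allowing fractional choices, the relaxed optimum would be about 40.5, but servers are indivisible.
node-E + node-B: power draw 10 + 10 = 20 ≤ 29, throughput 17 + 16 = 33.
node-E + node-D + node-B: power draw 10 + 8 + 10 = 28 ≤ 29, throughput 17 + 7 + 16 = 40.
Best is node-E, node-D, and node-B with total throughput 40.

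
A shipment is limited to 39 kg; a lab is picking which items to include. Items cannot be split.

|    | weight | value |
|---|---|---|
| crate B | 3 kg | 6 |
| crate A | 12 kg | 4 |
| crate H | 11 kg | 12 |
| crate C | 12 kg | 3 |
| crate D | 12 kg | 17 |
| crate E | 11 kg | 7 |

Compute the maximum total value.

42

Take crate B, crate H, crate D, and crate E: weight 3 + 11 + 12 + 11 = 37 ≤ 39, value 6 + 12 + 17 + 7 = 42.
No other feasible combination does better.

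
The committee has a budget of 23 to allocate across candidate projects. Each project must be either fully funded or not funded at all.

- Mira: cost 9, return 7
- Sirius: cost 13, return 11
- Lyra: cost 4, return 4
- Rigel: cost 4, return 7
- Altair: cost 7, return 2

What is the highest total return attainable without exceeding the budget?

This is a 0-1 knapsack instance.
Mira + Lyra + Rigel: cost 9 + 4 + 4 = 17 ≤ 23, return 7 + 4 + 7 = 18.
Sirius + Rigel: cost 13 + 4 = 17 ≤ 23, return 11 + 7 = 18.
Sirius + Lyra + Rigel: cost 13 + 4 + 4 = 21 ≤ 23, return 11 + 4 + 7 = 22.
Best is Sirius, Lyra, and Rigel with total return 22.

22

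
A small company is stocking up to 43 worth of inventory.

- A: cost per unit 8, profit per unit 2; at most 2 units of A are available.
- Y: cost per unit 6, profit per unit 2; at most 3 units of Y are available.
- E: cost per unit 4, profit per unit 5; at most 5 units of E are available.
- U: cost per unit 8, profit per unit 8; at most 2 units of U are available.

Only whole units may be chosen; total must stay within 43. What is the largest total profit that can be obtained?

E has the best ratio (5/4); taking only E gives at most 5×5 = 25 (stopped by the supply cap of 5).
Mixing does better — 1×Y, 5×E, and 2×U: cost 42 ≤ 43, profit 1·2 + 5·5 + 2·8 = 43.

43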